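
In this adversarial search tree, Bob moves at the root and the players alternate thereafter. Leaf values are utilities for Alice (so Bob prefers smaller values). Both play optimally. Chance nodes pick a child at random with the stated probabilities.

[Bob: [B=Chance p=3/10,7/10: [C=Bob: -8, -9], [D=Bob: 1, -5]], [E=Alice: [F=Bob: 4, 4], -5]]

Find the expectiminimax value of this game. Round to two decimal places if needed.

-6.2

C (Bob): min(-8, -9) = -9
D (Bob): min(1, -5) = -5
B (Chance): 3/10·-9 + 7/10·-5 = -6.2
F (Bob): min(4, 4) = 4
E (Alice): max(4, -5) = 4
Root (Bob): min(-6.2, 4) = -6.2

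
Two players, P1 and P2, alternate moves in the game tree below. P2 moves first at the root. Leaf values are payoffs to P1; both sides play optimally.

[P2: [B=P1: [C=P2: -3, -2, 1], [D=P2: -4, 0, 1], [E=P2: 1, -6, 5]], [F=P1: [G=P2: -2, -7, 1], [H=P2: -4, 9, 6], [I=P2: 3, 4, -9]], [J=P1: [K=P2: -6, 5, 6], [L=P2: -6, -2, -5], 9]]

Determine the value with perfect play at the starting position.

C (P2): min(-3, -2, 1) = -3
D (P2): min(-4, 0, 1) = -4
E (P2): min(1, -6, 5) = -6
B (P1): max(-3, -4, -6) = -3
G (P2): min(-2, -7, 1) = -7
H (P2): min(-4, 9, 6) = -4
I (P2): min(3, 4, -9) = -9
F (P1): max(-7, -4, -9) = -4
K (P2): min(-6, 5, 6) = -6
L (P2): min(-6, -2, -5) = -6
J (P1): max(-6, -6, 9) = 9
Root (P2): min(-3, -4, 9) = -4

-4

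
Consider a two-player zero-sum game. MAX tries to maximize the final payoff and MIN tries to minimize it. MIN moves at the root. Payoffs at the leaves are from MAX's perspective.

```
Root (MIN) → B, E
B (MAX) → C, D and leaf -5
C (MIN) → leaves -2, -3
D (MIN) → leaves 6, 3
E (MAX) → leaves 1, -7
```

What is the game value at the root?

1

C (MIN): min(-2, -3) = -3
D (MIN): min(6, 3) = 3
B (MAX): max(-3, 3, -5) = 3
E (MAX): max(1, -7) = 1
Root (MIN): min(3, 1) = 1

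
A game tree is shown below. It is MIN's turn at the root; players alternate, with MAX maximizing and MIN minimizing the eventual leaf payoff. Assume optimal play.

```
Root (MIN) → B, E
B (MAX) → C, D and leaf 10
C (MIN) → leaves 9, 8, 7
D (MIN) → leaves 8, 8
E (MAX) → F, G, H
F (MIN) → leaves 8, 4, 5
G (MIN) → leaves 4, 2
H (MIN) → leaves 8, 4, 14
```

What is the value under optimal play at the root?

4

C (MIN): min(9, 8, 7) = 7
D (MIN): min(8, 8) = 8
B (MAX): max(7, 8, 10) = 10
F (MIN): min(8, 4, 5) = 4
G (MIN): min(4, 2) = 2
H (MIN): min(8, 4, 14) = 4
E (MAX): max(4, 2, 4) = 4
Root (MIN): min(10, 4) = 4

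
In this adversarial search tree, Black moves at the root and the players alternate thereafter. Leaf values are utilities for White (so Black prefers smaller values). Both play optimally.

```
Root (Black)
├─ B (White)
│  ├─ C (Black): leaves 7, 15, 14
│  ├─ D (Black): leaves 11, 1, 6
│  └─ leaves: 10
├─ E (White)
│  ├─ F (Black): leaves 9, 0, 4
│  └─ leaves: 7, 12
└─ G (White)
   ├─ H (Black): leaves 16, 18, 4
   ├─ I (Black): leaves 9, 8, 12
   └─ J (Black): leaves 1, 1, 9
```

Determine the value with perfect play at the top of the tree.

8

C (Black): min(7, 15, 14) = 7
D (Black): min(11, 1, 6) = 1
B (White): max(7, 1, 10) = 10
F (Black): min(9, 0, 4) = 0
E (White): max(0, 7, 12) = 12
H (Black): min(16, 18, 4) = 4
I (Black): min(9, 8, 12) = 8
J (Black): min(1, 1, 9) = 1
G (White): max(4, 8, 1) = 8
Root (Black): min(10, 12, 8) = 8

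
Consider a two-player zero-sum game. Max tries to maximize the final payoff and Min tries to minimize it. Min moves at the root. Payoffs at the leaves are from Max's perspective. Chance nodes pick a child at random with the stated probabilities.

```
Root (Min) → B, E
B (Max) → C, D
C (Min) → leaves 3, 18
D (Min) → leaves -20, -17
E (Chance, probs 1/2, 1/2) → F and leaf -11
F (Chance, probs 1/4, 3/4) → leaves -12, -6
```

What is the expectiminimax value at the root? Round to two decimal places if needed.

C (Min): min(3, 18) = 3
D (Min): min(-20, -17) = -20
B (Max): max(3, -20) = 3
F (Chance): 1/4·-12 + 3/4·-6 = -7.5
E (Chance): 1/2·-7.5 + 1/2·-11 = -9.25
Root (Min): min(3, -9.25) = -9.25

-9.25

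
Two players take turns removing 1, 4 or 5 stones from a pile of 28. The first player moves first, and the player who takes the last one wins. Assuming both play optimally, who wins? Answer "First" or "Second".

i:   0  1  2  3  4  5  6  7  8  9 10 11 12 13 14 15 16 17 18 19 20 21 22 23 24 25 26 27 28
     L  W  L  W  W  W  W  W  L  W  L  W  W  W  W  W  L  W  L  W  W  W  W  W  L  W  L  W  W
Position 28 is W, so the first player wins.

First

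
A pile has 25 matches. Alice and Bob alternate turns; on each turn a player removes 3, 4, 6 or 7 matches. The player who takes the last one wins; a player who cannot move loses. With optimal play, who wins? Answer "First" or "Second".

First

Positions where the player to move wins (W) vs loses (L):
i:   0  1  2  3  4  5  6  7  8  9 10 11 12 13 14 15 16 17 18 19 20 21 22 23 24 25
     L  L  L  W  W  W  W  W  W  W  L  L  L  W  W  W  W  W  W  W  L  L  L  W  W  W
Position 25 is W, so the first player wins.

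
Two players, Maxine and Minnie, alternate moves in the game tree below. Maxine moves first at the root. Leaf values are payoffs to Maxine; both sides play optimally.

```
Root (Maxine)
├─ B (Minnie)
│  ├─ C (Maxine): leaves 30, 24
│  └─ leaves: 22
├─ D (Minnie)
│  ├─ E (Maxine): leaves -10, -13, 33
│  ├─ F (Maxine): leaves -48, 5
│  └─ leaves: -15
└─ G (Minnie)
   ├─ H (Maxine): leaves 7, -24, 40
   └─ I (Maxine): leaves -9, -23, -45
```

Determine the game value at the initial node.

22

C (Maxine): max(30, 24) = 30
B (Minnie): min(30, 22) = 22
E (Maxine): max(-10, -13, 33) = 33
F (Maxine): max(-48, 5) = 5
D (Minnie): min(33, 5, -15) = -15
H (Maxine): max(7, -24, 40) = 40
I (Maxine): max(-9, -23, -45) = -9
G (Minnie): min(40, -9) = -9
Root (Maxine): max(22, -15, -9) = 22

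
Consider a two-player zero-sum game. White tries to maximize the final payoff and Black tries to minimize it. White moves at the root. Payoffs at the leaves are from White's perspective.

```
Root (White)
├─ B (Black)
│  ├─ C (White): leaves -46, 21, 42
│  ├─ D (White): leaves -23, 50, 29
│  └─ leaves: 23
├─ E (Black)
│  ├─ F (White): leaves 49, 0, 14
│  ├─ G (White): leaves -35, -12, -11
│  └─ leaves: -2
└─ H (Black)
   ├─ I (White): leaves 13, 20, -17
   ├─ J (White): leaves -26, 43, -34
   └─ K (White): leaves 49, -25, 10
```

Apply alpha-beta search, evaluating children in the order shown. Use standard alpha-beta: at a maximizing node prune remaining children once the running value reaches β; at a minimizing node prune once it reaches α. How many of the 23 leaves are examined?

15

C [α=-∞,β=+∞]: v=42
D [α=-∞,β=42]: v=50 after child 2 ≥ β → β-cutoff, skip 1
B [α=-∞,β=+∞]: v=23
F [α=23,β=+∞]: v=49
G [α=23,β=49]: v=-11
E [α=23,β=+∞]: v=-11 after child 2 ≤ α → α-cutoff, skip 1
I [α=23,β=+∞]: v=20
H [α=23,β=+∞]: v=20 after child 1 ≤ α → α-cutoff, skip 2
Root [α=-∞,β=+∞]: v=23
Leaves evaluated: 15 of 23.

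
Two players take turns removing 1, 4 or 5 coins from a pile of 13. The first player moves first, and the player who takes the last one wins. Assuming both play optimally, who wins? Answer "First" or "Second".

i:   0  1  2  3  4  5  6  7  8  9 10 11 12 13
     L  W  L  W  W  W  W  W  L  W  L  W  W  W
Position 13 is W, so the first player wins.

First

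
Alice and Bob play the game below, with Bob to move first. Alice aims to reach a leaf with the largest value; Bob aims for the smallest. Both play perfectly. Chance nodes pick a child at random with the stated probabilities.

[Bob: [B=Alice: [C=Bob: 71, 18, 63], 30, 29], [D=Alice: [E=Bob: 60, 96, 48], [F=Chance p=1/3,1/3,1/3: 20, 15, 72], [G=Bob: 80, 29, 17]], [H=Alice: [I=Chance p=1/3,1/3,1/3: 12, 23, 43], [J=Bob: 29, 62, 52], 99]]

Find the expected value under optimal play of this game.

C (Bob): min(71, 18, 63) = 18
B (Alice): max(18, 30, 29) = 30
E (Bob): min(60, 96, 48) = 48
F (Chance): 1/3·20 + 1/3·15 + 1/3·72 = 35.67
G (Bob): min(80, 29, 17) = 17
D (Alice): max(48, 35.67, 17) = 48
I (Chance): 1/3·12 + 1/3·23 + 1/3·43 = 26
J (Bob): min(29, 62, 52) = 29
H (Alice): max(26, 29, 99) = 99
Root (Bob): min(30, 48, 99) = 30

30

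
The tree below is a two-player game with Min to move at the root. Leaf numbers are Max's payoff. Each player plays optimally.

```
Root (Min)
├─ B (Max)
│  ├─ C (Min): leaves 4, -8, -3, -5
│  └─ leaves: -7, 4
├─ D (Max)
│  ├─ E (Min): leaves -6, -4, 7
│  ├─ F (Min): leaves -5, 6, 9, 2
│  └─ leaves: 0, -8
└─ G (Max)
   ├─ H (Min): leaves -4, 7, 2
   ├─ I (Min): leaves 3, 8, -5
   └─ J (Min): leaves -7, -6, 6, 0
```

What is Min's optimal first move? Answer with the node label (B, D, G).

C (Min): min(4, -8, -3, -5) = -8
B (Max): max(-8, -7, 4) = 4
E (Min): min(-6, -4, 7) = -6
F (Min): min(-5, 6, 9, 2) = -5
D (Max): max(-6, -5, 0, -8) = 0
H (Min): min(-4, 7, 2) = -4
I (Min): min(3, 8, -5) = -5
J (Min): min(-7, -6, 6, 0) = -7
G (Max): max(-4, -5, -7) = -4
Root (Min): min(4, 0, -4) = -4
Min picks the child with the lowest value: G (value -4).

G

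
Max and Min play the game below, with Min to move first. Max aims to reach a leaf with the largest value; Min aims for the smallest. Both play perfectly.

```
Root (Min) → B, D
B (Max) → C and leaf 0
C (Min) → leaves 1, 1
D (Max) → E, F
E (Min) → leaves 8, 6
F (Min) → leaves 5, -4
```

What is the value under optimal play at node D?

6

E: min(8, 6) = 6
F: min(5, -4) = -4
D: max(6, -4) = 6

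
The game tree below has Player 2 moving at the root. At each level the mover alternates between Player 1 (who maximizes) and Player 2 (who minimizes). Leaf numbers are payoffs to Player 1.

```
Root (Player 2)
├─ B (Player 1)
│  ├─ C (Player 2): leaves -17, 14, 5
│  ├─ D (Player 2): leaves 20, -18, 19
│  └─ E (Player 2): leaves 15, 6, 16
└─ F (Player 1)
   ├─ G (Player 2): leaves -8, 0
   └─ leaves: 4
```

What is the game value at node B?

6

C: min(-17, 14, 5) = -17
D: min(20, -18, 19) = -18
E: min(15, 6, 16) = 6
B: max(-17, -18, 6) = 6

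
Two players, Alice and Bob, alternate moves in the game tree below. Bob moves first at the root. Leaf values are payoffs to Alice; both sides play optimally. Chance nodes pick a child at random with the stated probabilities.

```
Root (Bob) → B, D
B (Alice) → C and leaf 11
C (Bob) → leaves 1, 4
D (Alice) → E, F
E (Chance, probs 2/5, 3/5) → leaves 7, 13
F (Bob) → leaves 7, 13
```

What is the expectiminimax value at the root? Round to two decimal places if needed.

10.6

C (Bob): min(1, 4) = 1
B (Alice): max(1, 11) = 11
E (Chance): 2/5·7 + 3/5·13 = 10.6
F (Bob): min(7, 13) = 7
D (Alice): max(10.6, 7) = 10.6
Root (Bob): min(11, 10.6) = 10.6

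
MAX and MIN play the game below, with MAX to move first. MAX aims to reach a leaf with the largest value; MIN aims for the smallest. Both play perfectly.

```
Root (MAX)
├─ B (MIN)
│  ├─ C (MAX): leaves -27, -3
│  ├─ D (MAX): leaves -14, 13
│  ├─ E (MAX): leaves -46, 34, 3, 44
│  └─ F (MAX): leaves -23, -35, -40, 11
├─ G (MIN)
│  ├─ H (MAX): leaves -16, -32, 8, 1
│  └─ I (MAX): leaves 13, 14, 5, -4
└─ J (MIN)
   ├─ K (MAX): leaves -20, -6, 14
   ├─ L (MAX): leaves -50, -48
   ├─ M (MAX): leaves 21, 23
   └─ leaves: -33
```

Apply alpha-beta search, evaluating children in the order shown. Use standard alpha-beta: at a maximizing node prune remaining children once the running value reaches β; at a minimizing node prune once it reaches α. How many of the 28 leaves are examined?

C [α=-∞,β=+∞]: v=-3
D [α=-∞,β=-3]: v=13
E [α=-∞,β=-3]: v=34 after child 2 ≥ β → β-cutoff, skip 2
F [α=-∞,β=-3]: v=11
B [α=-∞,β=+∞]: v=-3
H [α=-3,β=+∞]: v=8
I [α=-3,β=8]: v=13 after child 1 ≥ β → β-cutoff, skip 3
G [α=-3,β=+∞]: v=8
K [α=8,β=+∞]: v=14
L [α=8,β=14]: v=-48
J [α=8,β=+∞]: v=-48 after child 2 ≤ α → α-cutoff, skip 2
Root [α=-∞,β=+∞]: v=8
Leaves evaluated: 20 of 28.

20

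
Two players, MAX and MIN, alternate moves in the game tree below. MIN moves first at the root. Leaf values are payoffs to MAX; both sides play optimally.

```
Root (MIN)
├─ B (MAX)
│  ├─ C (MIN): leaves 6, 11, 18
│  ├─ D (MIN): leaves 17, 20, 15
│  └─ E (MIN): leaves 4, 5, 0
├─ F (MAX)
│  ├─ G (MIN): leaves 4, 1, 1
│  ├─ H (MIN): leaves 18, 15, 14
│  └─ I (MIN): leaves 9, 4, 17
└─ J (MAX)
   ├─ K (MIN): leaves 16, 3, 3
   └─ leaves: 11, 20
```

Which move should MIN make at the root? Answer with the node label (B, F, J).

F

C (MIN): min(6, 11, 18) = 6
D (MIN): min(17, 20, 15) = 15
E (MIN): min(4, 5, 0) = 0
B (MAX): max(6, 15, 0) = 15
G (MIN): min(4, 1, 1) = 1
H (MIN): min(18, 15, 14) = 14
I (MIN): min(9, 4, 17) = 4
F (MAX): max(1, 14, 4) = 14
K (MIN): min(16, 3, 3) = 3
J (MAX): max(3, 11, 20) = 20
Root (MIN): min(15, 14, 20) = 14
MIN picks the child with the lowest value: F (value 14).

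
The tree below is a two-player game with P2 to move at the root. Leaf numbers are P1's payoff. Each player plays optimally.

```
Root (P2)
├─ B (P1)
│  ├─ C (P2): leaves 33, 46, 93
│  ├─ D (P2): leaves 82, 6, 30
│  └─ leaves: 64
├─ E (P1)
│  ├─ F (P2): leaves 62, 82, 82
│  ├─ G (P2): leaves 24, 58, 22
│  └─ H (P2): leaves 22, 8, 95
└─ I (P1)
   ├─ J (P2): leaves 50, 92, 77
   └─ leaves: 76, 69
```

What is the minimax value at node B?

C: min(33, 46, 93) = 33
D: min(82, 6, 30) = 6
B: max(33, 6, 64) = 64

64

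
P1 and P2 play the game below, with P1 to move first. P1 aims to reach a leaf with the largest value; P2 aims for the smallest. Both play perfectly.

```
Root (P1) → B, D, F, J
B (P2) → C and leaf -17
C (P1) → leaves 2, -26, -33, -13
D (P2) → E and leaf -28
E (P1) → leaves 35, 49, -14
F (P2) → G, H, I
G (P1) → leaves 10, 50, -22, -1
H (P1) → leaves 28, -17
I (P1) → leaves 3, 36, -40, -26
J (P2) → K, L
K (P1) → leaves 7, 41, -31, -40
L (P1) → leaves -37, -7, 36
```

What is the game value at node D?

E: max(35, 49, -14) = 49
D: min(49, -28) = -28

-28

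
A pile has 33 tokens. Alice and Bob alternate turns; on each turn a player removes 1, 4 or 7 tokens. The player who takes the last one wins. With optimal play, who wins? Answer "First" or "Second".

First

Compute winning (W) and losing (L) positions by backward induction:
i:   0  1  2  3  4  5  6  7  8  9 10 11 12 13 14 15 16 17 18 19 20 21 22 23 24 25 26 27 28 29 30 31 32 33
     L  W  L  W  W  L  W  W  L  W  L  W  W  L  W  W  L  W  L  W  W  L  W  W  L  W  L  W  W  L  W  W  L  W
Position 33 is W, so the first player wins.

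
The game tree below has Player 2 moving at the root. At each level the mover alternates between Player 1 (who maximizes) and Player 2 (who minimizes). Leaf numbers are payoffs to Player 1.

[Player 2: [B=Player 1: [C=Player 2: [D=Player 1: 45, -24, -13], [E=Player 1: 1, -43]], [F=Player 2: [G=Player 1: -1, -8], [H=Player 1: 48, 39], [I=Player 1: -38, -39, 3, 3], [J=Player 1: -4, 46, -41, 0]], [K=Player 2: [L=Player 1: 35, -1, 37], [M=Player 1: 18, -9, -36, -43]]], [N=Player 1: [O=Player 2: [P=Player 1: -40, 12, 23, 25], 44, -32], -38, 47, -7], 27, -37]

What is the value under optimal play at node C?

D: max(45, -24, -13) = 45
E: max(1, -43) = 1
C: min(45, 1) = 1

1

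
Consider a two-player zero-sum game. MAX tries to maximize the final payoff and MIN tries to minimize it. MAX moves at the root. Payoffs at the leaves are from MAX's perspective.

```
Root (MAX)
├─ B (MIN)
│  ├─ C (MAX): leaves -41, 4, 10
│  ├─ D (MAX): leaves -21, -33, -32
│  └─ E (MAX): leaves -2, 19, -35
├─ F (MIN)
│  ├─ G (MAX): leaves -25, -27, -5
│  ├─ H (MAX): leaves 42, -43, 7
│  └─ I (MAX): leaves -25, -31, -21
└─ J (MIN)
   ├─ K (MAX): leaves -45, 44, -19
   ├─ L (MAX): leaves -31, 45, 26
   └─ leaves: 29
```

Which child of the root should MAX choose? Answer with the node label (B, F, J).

J

C (MAX): max(-41, 4, 10) = 10
D (MAX): max(-21, -33, -32) = -21
E (MAX): max(-2, 19, -35) = 19
B (MIN): min(10, -21, 19) = -21
G (MAX): max(-25, -27, -5) = -5
H (MAX): max(42, -43, 7) = 42
I (MAX): max(-25, -31, -21) = -21
F (MIN): min(-5, 42, -21) = -21
K (MAX): max(-45, 44, -19) = 44
L (MAX): max(-31, 45, 26) = 45
J (MIN): min(44, 45, 29) = 29
Root (MAX): max(-21, -21, 29) = 29
MAX picks the child with the highest value: J (value 29).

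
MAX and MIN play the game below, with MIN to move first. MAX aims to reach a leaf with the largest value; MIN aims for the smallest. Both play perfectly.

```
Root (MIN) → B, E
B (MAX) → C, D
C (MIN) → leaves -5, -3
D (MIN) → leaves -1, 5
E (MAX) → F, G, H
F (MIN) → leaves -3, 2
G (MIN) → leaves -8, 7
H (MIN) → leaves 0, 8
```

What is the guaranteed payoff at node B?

C: min(-5, -3) = -5
D: min(-1, 5) = -1
B: max(-5, -1) = -1

-1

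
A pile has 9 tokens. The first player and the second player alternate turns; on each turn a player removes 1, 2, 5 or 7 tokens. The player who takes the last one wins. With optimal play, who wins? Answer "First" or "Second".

Compute winning (W) and losing (L) positions by backward induction:
i:   0  1  2  3  4  5  6  7  8  9
     L  W  W  L  W  W  L  W  W  L
Position 9 is L, so the second player wins.

Second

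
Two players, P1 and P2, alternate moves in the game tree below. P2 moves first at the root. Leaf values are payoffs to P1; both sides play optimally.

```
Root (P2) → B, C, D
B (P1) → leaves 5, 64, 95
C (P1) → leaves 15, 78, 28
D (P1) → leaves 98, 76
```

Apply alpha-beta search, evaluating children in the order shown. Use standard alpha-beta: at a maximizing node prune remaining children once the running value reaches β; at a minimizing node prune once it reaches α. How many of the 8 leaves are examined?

7

B [α=-∞,β=+∞]: v=95
C [α=-∞,β=95]: v=78
D [α=-∞,β=78]: v=98 after child 1 ≥ β → β-cutoff, skip 1
Root [α=-∞,β=+∞]: v=78
Leaves evaluated: 7 of 8.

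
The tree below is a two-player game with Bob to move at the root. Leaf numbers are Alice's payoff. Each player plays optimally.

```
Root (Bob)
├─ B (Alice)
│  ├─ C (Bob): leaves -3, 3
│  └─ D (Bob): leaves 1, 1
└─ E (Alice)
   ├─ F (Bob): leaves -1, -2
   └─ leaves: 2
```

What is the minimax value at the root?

1

C (Bob): min(-3, 3) = -3
D (Bob): min(1, 1) = 1
B (Alice): max(-3, 1) = 1
F (Bob): min(-1, -2) = -2
E (Alice): max(-2, 2) = 2
Root (Bob): min(1, 2) = 1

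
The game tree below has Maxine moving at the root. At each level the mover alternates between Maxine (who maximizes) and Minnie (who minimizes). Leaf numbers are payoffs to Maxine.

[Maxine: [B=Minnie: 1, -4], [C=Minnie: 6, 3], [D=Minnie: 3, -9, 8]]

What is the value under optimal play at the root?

B (Minnie): min(1, -4) = -4
C (Minnie): min(6, 3) = 3
D (Minnie): min(3, -9, 8) = -9
Root (Maxine): max(-4, 3, -9) = 3

3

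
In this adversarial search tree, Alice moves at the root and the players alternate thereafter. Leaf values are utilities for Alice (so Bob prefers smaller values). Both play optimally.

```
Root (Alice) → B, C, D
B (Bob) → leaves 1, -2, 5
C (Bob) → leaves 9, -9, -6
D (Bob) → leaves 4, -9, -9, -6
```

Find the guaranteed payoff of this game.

B (Bob): min(1, -2, 5) = -2
C (Bob): min(9, -9, -6) = -9
D (Bob): min(4, -9, -9, -6) = -9
Root (Alice): max(-2, -9, -9) = -2

-2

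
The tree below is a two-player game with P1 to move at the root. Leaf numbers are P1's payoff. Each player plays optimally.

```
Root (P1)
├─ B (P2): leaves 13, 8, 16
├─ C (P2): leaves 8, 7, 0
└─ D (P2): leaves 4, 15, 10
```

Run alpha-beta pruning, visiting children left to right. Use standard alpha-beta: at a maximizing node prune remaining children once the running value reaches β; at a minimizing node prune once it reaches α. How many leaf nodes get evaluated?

B [α=-∞,β=+∞]: v=8
C [α=8,β=+∞]: v=8 after child 1 ≤ α → α-cutoff, skip 2
D [α=8,β=+∞]: v=4 after child 1 ≤ α → α-cutoff, skip 2
Root [α=-∞,β=+∞]: v=8
Leaves evaluated: 5 of 9.

5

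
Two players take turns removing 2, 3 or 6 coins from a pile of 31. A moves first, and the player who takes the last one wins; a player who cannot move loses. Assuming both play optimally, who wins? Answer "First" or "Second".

First

Compute winning (W) and losing (L) positions by backward induction:
i:   0  1  2  3  4  5  6  7  8  9 10 11 12 13 14 15 16 17 18 19 20 21 22 23 24 25 26 27 28 29 30 31
     L  L  W  W  W  L  W  W  W  L  L  W  W  W  L  W  W  W  L  L  W  W  W  L  W  W  W  L  L  W  W  W
Position 31 is W, so the first player wins.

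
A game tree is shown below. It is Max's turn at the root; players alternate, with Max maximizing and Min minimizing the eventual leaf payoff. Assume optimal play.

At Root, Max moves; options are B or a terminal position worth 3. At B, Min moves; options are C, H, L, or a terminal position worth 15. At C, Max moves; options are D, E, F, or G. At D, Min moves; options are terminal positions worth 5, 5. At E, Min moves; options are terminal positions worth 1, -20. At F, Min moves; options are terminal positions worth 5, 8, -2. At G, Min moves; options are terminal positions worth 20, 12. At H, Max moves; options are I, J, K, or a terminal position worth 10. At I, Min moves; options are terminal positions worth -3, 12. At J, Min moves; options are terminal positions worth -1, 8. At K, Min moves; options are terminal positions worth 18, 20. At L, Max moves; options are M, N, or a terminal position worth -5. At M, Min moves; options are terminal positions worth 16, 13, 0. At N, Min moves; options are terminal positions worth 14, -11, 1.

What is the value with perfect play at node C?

D: min(5, 5) = 5
E: min(1, -20) = -20
F: min(5, 8, -2) = -2
G: min(20, 12) = 12
C: max(5, -20, -2, 12) = 12

12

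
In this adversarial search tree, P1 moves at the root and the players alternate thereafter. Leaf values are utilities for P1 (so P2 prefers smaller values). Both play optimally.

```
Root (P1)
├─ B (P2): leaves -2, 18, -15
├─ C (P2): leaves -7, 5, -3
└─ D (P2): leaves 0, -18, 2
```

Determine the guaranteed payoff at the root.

B (P2): min(-2, 18, -15) = -15
C (P2): min(-7, 5, -3) = -7
D (P2): min(0, -18, 2) = -18
Root (P1): max(-15, -7, -18) = -7

-7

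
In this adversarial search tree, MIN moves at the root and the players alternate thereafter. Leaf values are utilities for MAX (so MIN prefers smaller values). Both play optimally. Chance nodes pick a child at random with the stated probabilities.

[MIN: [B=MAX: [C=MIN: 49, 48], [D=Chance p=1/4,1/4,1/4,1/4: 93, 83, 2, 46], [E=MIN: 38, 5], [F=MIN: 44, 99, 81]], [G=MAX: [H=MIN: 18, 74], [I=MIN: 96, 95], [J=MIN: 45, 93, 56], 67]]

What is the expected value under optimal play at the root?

C (MIN): min(49, 48) = 48
D (Chance): 1/4·93 + 1/4·83 + 1/4·2 + 1/4·46 = 56
E (MIN): min(38, 5) = 5
F (MIN): min(44, 99, 81) = 44
B (MAX): max(48, 56, 5, 44) = 56
H (MIN): min(18, 74) = 18
I (MIN): min(96, 95) = 95
J (MIN): min(45, 93, 56) = 45
G (MAX): max(18, 95, 45, 67) = 95
Root (MIN): min(56, 95) = 56

56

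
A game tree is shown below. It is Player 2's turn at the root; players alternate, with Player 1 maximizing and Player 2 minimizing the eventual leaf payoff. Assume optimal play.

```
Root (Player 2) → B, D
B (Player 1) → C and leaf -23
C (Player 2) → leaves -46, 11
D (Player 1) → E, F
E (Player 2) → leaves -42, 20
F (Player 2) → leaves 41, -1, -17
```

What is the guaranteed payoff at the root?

-23

C (Player 2): min(-46, 11) = -46
B (Player 1): max(-46, -23) = -23
E (Player 2): min(-42, 20) = -42
F (Player 2): min(41, -1, -17) = -17
D (Player 1): max(-42, -17) = -17
Root (Player 2): min(-23, -17) = -23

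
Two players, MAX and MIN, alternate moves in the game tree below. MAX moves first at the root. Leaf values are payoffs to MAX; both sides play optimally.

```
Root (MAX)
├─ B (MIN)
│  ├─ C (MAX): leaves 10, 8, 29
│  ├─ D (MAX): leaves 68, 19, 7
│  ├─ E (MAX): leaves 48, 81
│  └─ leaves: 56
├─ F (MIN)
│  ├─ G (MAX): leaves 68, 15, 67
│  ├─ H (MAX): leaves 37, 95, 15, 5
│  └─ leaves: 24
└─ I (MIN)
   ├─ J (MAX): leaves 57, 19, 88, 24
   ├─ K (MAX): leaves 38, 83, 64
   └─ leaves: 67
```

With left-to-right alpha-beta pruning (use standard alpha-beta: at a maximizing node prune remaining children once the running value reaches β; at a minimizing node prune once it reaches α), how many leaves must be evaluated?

20

C [α=-∞,β=+∞]: v=29
D [α=-∞,β=29]: v=68 after child 1 ≥ β → β-cutoff, skip 2
E [α=-∞,β=29]: v=48 after child 1 ≥ β → β-cutoff, skip 1
B [α=-∞,β=+∞]: v=29
G [α=29,β=+∞]: v=68
H [α=29,β=68]: v=95 after child 2 ≥ β → β-cutoff, skip 2
F [α=29,β=+∞]: v=24
J [α=29,β=+∞]: v=88
K [α=29,β=88]: v=83
I [α=29,β=+∞]: v=67
Root [α=-∞,β=+∞]: v=67
Leaves evaluated: 20 of 25.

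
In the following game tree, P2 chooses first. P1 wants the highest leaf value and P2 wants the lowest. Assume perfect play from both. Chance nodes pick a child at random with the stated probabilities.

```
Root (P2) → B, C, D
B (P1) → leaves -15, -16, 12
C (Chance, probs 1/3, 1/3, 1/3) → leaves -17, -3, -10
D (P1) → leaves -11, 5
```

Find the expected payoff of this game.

-10

B (P1): max(-15, -16, 12) = 12
C (Chance): 1/3·-17 + 1/3·-3 + 1/3·-10 = -10
D (P1): max(-11, 5) = 5
Root (P2): min(12, -10, 5) = -10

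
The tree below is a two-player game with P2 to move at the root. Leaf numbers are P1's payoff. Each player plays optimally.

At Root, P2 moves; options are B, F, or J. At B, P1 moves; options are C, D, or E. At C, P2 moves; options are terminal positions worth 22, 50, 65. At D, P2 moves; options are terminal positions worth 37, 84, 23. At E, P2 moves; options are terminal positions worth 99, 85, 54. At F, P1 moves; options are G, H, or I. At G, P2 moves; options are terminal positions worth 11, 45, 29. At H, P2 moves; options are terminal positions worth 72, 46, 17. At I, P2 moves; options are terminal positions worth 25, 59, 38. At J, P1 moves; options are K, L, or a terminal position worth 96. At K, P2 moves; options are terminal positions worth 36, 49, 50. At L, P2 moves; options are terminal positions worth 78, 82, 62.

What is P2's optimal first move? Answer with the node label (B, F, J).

C (P2): min(22, 50, 65) = 22
D (P2): min(37, 84, 23) = 23
E (P2): min(99, 85, 54) = 54
B (P1): max(22, 23, 54) = 54
G (P2): min(11, 45, 29) = 11
H (P2): min(72, 46, 17) = 17
I (P2): min(25, 59, 38) = 25
F (P1): max(11, 17, 25) = 25
K (P2): min(36, 49, 50) = 36
L (P2): min(78, 82, 62) = 62
J (P1): max(36, 62, 96) = 96
Root (P2): min(54, 25, 96) = 25
P2 picks the child with the lowest value: F (value 25).

F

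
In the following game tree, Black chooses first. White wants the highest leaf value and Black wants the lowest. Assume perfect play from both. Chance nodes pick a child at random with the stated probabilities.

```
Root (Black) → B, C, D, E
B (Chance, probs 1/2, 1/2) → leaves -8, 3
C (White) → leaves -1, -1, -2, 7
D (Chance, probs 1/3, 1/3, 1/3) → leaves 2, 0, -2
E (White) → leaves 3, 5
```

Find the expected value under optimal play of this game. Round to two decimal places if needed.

B (Chance): 1/2·-8 + 1/2·3 = -2.5
C (White): max(-1, -1, -2, 7) = 7
D (Chance): 1/3·2 + 1/3·0 + 1/3·-2 = 0
E (White): max(3, 5) = 5
Root (Black): min(-2.5, 7, 0, 5) = -2.5

-2.5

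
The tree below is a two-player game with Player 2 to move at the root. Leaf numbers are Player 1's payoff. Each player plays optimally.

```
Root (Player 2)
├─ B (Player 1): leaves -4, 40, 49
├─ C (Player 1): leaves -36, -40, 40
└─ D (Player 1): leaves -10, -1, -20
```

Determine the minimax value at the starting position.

-1

B (Player 1): max(-4, 40, 49) = 49
C (Player 1): max(-36, -40, 40) = 40
D (Player 1): max(-10, -1, -20) = -1
Root (Player 2): min(49, 40, -1) = -1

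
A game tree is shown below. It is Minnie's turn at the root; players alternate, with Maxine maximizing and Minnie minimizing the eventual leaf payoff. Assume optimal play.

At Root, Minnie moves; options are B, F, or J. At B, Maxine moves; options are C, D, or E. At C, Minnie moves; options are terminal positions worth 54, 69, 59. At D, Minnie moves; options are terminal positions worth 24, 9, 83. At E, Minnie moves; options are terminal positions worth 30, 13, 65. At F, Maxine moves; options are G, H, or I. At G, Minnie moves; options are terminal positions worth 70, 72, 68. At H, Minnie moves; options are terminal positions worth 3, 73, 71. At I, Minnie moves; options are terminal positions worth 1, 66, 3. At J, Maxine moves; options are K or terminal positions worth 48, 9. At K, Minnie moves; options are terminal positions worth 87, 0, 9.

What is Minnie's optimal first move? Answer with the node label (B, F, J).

J

C (Minnie): min(54, 69, 59) = 54
D (Minnie): min(24, 9, 83) = 9
E (Minnie): min(30, 13, 65) = 13
B (Maxine): max(54, 9, 13) = 54
G (Minnie): min(70, 72, 68) = 68
H (Minnie): min(3, 73, 71) = 3
I (Minnie): min(1, 66, 3) = 1
F (Maxine): max(68, 3, 1) = 68
K (Minnie): min(87, 0, 9) = 0
J (Maxine): max(0, 48, 9) = 48
Root (Minnie): min(54, 68, 48) = 48
Minnie picks the child with the lowest value: J (value 48).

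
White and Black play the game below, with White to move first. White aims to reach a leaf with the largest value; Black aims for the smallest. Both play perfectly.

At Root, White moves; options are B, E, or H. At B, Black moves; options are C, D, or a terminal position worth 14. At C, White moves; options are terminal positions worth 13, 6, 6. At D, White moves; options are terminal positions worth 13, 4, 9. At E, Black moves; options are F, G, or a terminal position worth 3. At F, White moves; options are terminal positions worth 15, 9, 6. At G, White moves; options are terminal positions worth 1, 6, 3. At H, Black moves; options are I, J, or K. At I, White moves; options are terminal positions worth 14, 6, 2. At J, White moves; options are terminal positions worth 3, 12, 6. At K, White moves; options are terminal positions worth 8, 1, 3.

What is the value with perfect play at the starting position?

13

C (White): max(13, 6, 6) = 13
D (White): max(13, 4, 9) = 13
B (Black): min(13, 13, 14) = 13
F (White): max(15, 9, 6) = 15
G (White): max(1, 6, 3) = 6
E (Black): min(15, 6, 3) = 3
I (White): max(14, 6, 2) = 14
J (White): max(3, 12, 6) = 12
K (White): max(8, 1, 3) = 8
H (Black): min(14, 12, 8) = 8
Root (White): max(13, 3, 8) = 13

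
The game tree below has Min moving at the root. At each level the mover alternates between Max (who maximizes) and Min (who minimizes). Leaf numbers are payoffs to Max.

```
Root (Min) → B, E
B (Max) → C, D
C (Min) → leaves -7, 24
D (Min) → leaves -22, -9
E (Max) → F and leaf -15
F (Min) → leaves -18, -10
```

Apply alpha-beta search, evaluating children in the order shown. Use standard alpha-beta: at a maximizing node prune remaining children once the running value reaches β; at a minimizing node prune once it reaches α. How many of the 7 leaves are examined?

6

C [α=-∞,β=+∞]: v=-7
D [α=-7,β=+∞]: v=-22 after child 1 ≤ α → α-cutoff, skip 1
B [α=-∞,β=+∞]: v=-7
F [α=-∞,β=-7]: v=-18
E [α=-∞,β=-7]: v=-15
Root [α=-∞,β=+∞]: v=-15
Leaves evaluated: 6 of 7.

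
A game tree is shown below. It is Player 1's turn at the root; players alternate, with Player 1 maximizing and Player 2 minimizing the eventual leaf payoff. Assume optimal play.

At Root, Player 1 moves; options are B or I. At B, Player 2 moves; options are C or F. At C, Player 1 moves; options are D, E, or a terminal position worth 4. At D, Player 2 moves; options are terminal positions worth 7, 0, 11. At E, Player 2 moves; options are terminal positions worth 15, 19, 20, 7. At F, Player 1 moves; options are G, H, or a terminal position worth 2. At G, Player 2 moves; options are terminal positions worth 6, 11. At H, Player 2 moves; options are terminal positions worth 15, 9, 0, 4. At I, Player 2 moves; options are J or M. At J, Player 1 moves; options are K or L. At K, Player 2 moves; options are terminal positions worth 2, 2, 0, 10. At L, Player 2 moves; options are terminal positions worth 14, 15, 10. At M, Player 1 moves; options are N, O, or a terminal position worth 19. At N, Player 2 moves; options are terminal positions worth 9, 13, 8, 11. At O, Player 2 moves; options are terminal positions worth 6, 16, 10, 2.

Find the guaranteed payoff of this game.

D (Player 2): min(7, 0, 11) = 0
E (Player 2): min(15, 19, 20, 7) = 7
C (Player 1): max(0, 7, 4) = 7
G (Player 2): min(6, 11) = 6
H (Player 2): min(15, 9, 0, 4) = 0
F (Player 1): max(6, 0, 2) = 6
B (Player 2): min(7, 6) = 6
K (Player 2): min(2, 2, 0, 10) = 0
L (Player 2): min(14, 15, 10) = 10
J (Player 1): max(0, 10) = 10
N (Player 2): min(9, 13, 8, 11) = 8
O (Player 2): min(6, 16, 10, 2) = 2
M (Player 1): max(8, 2, 19) = 19
I (Player 2): min(10, 19) = 10
Root (Player 1): max(6, 10) = 10

10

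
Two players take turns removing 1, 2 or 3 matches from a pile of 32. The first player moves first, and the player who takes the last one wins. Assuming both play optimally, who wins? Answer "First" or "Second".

i:   0  1  2  3  4  5  6  7  8  9 10 11 12 13 14 15 16 17 18 19 20 21 22 23 24 25 26 27 28 29 30 31 32
     L  W  W  W  L  W  W  W  L  W  W  W  L  W  W  W  L  W  W  W  L  W  W  W  L  W  W  W  L  W  W  W  L
Position 32 is L, so the second player wins.

Second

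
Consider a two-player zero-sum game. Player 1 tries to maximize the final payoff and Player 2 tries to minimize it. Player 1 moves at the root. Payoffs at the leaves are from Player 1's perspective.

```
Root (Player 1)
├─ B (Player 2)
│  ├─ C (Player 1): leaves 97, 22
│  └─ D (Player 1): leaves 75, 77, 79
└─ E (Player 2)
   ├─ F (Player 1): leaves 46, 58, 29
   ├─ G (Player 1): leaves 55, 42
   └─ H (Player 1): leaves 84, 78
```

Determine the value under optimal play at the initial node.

C (Player 1): max(97, 22) = 97
D (Player 1): max(75, 77, 79) = 79
B (Player 2): min(97, 79) = 79
F (Player 1): max(46, 58, 29) = 58
G (Player 1): max(55, 42) = 55
H (Player 1): max(84, 78) = 84
E (Player 2): min(58, 55, 84) = 55
Root (Player 1): max(79, 55) = 79

79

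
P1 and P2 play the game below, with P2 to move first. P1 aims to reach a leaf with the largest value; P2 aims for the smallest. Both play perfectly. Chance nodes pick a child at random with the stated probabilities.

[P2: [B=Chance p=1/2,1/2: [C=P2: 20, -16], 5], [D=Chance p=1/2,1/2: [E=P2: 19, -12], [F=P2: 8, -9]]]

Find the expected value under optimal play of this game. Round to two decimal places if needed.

-10.5

C (P2): min(20, -16) = -16
B (Chance): 1/2·-16 + 1/2·5 = -5.5
E (P2): min(19, -12) = -12
F (P2): min(8, -9) = -9
D (Chance): 1/2·-12 + 1/2·-9 = -10.5
Root (P2): min(-5.5, -10.5) = -10.5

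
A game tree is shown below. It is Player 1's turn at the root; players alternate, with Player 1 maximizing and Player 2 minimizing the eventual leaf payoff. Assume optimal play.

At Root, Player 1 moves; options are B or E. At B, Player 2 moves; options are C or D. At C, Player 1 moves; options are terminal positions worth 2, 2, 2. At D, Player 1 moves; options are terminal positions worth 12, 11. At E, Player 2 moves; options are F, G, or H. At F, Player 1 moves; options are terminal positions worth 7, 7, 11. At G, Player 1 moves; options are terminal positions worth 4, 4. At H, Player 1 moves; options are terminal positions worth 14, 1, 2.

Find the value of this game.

4

C (Player 1): max(2, 2, 2) = 2
D (Player 1): max(12, 11) = 12
B (Player 2): min(2, 12) = 2
F (Player 1): max(7, 7, 11) = 11
G (Player 1): max(4, 4) = 4
H (Player 1): max(14, 1, 2) = 14
E (Player 2): min(11, 4, 14) = 4
Root (Player 1): max(2, 4) = 4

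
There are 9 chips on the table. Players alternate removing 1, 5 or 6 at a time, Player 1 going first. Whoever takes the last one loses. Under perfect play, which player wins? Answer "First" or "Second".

W/L table (W = player to move can force a win):
i:   0  1  2  3  4  5  6  7  8  9
     W  L  W  L  W  L  W  W  W  W
Position 9 is W, so the first player wins.

First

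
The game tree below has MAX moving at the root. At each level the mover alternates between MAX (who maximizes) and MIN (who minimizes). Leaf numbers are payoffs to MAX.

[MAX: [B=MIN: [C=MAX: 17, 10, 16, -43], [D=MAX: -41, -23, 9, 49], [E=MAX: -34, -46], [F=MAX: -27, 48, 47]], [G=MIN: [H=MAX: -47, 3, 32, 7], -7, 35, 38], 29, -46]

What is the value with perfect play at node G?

-7

H: max(-47, 3, 32, 7) = 32
G: min(32, -7, 35, 38) = -7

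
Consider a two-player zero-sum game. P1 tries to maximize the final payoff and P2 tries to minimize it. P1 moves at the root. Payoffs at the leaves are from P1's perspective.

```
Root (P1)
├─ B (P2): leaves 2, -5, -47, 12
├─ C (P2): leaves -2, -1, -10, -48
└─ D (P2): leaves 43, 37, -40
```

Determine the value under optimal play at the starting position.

-40

B (P2): min(2, -5, -47, 12) = -47
C (P2): min(-2, -1, -10, -48) = -48
D (P2): min(43, 37, -40) = -40
Root (P1): max(-47, -48, -40) = -40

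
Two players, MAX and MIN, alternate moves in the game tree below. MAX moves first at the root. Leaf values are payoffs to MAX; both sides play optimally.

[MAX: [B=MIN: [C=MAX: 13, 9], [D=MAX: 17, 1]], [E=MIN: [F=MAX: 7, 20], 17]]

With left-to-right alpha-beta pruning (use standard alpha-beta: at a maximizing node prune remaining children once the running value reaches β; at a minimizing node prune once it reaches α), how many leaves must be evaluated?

C [α=-∞,β=+∞]: v=13
D [α=-∞,β=13]: v=17 after child 1 ≥ β → β-cutoff, skip 1
B [α=-∞,β=+∞]: v=13
F [α=13,β=+∞]: v=20
E [α=13,β=+∞]: v=17
Root [α=-∞,β=+∞]: v=17
Leaves evaluated: 6 of 7.

6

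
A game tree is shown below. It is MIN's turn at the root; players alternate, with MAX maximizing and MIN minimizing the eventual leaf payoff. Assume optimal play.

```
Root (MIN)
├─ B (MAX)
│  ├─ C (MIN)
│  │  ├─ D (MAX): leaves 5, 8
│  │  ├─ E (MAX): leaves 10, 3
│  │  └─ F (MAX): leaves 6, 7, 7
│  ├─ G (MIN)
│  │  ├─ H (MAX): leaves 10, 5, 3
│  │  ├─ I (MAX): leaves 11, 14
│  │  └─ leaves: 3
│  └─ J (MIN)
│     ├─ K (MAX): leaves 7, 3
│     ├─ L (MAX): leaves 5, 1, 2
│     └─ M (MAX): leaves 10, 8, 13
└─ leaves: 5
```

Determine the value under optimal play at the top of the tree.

5

D (MAX): max(5, 8) = 8
E (MAX): max(10, 3) = 10
F (MAX): max(6, 7, 7) = 7
C (MIN): min(8, 10, 7) = 7
H (MAX): max(10, 5, 3) = 10
I (MAX): max(11, 14) = 14
G (MIN): min(10, 14, 3) = 3
K (MAX): max(7, 3) = 7
L (MAX): max(5, 1, 2) = 5
M (MAX): max(10, 8, 13) = 13
J (MIN): min(7, 5, 13) = 5
B (MAX): max(7, 3, 5) = 7
Root (MIN): min(7, 5) = 5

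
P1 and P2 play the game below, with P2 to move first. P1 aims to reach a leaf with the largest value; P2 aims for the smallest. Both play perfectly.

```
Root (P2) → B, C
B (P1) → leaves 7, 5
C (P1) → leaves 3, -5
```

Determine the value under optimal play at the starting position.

3

B (P1): max(7, 5) = 7
C (P1): max(3, -5) = 3
Root (P2): min(7, 3) = 3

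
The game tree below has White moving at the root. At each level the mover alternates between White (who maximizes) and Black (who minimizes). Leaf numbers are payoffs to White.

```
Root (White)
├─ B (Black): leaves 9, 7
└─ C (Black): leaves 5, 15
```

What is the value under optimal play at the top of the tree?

7

B (Black): min(9, 7) = 7
C (Black): min(5, 15) = 5
Root (White): max(7, 5) = 7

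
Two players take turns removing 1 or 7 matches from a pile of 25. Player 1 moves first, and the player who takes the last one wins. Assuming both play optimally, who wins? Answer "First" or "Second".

Positions where the player to move wins (W) vs loses (L):
i:   0  1  2  3  4  5  6  7  8  9 10 11 12 13 14 15 16 17 18 19 20 21 22 23 24 25
     L  W  L  W  L  W  L  W  L  W  L  W  L  W  L  W  L  W  L  W  L  W  L  W  L  W
Position 25 is W, so the first player wins.

First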